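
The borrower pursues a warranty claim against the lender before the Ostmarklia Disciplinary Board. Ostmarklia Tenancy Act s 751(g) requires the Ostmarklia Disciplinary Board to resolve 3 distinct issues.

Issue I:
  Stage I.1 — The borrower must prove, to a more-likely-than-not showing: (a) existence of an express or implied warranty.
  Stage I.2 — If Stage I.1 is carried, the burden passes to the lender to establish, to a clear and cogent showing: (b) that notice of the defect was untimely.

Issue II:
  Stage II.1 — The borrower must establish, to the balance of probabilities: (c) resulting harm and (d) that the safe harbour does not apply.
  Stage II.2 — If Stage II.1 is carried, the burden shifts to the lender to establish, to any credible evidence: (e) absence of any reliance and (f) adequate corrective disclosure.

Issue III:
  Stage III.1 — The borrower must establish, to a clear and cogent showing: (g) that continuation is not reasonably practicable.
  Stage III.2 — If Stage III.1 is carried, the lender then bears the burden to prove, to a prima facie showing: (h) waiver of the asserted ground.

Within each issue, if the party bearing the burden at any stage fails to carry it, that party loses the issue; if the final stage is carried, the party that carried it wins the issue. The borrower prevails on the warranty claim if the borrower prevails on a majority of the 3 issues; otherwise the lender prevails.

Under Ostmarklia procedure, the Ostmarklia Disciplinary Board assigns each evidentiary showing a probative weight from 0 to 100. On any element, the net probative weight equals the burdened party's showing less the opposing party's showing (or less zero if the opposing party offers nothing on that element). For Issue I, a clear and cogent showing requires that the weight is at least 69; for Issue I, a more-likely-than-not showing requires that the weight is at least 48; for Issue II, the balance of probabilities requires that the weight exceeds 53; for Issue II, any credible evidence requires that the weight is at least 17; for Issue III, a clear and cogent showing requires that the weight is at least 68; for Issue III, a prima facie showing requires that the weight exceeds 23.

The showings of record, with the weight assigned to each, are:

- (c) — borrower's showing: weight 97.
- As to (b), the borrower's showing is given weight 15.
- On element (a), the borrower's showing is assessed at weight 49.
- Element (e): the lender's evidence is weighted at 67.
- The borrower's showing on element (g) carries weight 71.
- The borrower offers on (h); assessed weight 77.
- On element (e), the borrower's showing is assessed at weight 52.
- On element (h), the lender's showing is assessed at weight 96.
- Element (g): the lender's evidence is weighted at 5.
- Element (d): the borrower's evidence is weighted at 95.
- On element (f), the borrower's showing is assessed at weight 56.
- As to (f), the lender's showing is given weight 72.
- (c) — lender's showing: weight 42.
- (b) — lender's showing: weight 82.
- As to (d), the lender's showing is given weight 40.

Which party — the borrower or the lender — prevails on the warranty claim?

— Issue I —
Stage I.1 — burden on borrower; standard: a more-likely-than-not showing (weight is at least 48).
    (a): 49 ≥ 48 [met]
  Stage I.1 is satisfied; the onus moves to the lender.
Stage I.2 — burden on lender; standard: a clear and cogent showing (weight is at least 69).
    (b): 82 − 15 = 67 < 69 [not met]
  The lender does not carry Stage I.2.
The borrower prevails on this issue.
— Issue II —
Stage II.1 — burden on borrower; standard: the balance of probabilities (weight exceeds 53).
    (c): 97 − 42 = 55 > 53 [met]
    (d): 95 − 40 = 55 > 53 [met]
  All elements met. The burden passes to the lender.
Stage II.2 — burden on lender; standard: any credible evidence (weight is at least 17).
    (e): 67 − 52 = 15 < 17 [not met]
    (f): 72 − 56 = 16 < 17 [not met]
  The lender does not carry Stage II.2.
The analysis ends at Stage II.2; the borrower prevails on this issue.
— Issue III —
Stage III.1 — burden on borrower; standard: a clear and cogent showing (weight is at least 68).
    (g): 71 − 5 = 66 < 68 [not met]
  Stage III.1 not carried; the borrower fails its burden.
The lender prevails on this issue.
Per-issue: Issue I → borrower; Issue II → borrower; Issue III → lender. The borrower must prevail on a majority of issues; overall, the borrower prevails.

borrower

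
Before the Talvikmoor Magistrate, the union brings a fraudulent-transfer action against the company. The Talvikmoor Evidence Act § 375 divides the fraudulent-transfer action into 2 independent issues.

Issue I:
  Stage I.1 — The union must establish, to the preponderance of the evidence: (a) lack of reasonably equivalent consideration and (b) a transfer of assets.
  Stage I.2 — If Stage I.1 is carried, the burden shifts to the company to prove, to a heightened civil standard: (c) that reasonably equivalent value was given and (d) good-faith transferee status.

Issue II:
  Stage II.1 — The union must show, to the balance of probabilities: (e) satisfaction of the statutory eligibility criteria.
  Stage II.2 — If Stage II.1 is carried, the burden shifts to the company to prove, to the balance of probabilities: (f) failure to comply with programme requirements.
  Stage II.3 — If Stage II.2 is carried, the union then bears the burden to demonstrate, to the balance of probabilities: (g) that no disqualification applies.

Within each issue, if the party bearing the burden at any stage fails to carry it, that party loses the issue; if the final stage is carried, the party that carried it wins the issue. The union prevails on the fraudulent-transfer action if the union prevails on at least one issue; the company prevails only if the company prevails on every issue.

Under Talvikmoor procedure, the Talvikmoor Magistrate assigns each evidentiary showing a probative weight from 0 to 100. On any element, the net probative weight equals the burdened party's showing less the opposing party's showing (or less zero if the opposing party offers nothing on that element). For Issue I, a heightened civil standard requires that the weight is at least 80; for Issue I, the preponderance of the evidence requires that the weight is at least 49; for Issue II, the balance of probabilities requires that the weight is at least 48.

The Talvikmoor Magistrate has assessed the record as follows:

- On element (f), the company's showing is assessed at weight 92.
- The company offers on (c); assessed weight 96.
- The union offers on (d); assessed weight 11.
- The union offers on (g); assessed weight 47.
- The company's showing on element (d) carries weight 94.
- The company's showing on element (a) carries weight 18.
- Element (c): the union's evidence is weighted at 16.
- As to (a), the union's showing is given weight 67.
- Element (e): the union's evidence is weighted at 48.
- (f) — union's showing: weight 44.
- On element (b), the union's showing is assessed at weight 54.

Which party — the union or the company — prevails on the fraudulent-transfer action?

company

— Issue I —
Stage I.1 (union, the preponderance of the evidence, weight is at least 49): (a) net 67−18=49 ≥ 49 — meets; (b) 54 ≥ 49 — meets.
  The union carries Stage I.1; the company now bears the burden.
Stage I.2 (company, a heightened civil standard, weight is at least 80): (c) net 96−16=80 ≥ 80 — meets; (d) net 94−11=83 ≥ 80 — meets.
  All elements met at the final stage.
With every stage satisfied, the company prevails on this issue.
— Issue II —
Stage II.1 — burden on union; standard: the balance of probabilities (weight is at least 48).
    (e): 48 ≥ 48 [met]
  The union carries Stage II.1; the company now bears the burden.
Stage II.2 — burden on company; standard: the balance of probabilities (weight is at least 48).
    (f): 92 − 44 = 48 ≥ 48 [met]
  Stage II.2 carried; the burden shifts to the union.
Stage II.3 — burden on union; standard: the balance of probabilities (weight is at least 48).
    (g): 47 < 48 [not met]
  Not every element is met, so the union fails to carry Stage II.3.
The analysis ends at Stage II.3; the company prevails on this issue.
Per-issue: Issue I → company; Issue II → company. The union must prevail on at least one issue; overall, the company prevails.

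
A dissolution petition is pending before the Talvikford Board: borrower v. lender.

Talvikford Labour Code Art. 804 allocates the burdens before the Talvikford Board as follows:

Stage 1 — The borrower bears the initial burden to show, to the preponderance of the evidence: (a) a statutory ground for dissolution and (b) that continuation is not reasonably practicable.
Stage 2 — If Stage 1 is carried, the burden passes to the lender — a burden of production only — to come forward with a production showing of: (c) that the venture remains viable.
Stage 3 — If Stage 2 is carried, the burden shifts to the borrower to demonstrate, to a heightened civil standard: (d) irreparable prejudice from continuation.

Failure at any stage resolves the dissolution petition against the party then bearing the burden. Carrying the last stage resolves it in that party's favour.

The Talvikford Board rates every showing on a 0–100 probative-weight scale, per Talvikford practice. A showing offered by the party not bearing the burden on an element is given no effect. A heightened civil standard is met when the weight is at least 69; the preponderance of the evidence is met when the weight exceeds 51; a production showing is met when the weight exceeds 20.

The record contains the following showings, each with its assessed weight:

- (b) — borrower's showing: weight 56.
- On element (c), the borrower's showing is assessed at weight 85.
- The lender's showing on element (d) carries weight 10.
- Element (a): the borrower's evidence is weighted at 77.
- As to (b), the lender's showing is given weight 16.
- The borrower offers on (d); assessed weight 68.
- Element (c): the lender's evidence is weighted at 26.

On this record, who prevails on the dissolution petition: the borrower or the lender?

lender

Stage 1 (borrower, the preponderance of the evidence, weight exceeds 51): (a) 77 > 51 — meets; (b) 56 (lender's 16 disregarded) > 51 — meets.
  All elements met. The burden passes to the lender.
Stage 2 (lender, a production showing, weight exceeds 20): (c) 26 (borrower's 85 disregarded) > 20 — meets.
  All elements met. The burden passes to the borrower.
Stage 3 (borrower, a heightened civil standard, weight is at least 69): (d) 68 (lender's 10 disregarded) < 69 — fails.
  Not every element is met, so the borrower fails to carry Stage 3.
So the lender prevails.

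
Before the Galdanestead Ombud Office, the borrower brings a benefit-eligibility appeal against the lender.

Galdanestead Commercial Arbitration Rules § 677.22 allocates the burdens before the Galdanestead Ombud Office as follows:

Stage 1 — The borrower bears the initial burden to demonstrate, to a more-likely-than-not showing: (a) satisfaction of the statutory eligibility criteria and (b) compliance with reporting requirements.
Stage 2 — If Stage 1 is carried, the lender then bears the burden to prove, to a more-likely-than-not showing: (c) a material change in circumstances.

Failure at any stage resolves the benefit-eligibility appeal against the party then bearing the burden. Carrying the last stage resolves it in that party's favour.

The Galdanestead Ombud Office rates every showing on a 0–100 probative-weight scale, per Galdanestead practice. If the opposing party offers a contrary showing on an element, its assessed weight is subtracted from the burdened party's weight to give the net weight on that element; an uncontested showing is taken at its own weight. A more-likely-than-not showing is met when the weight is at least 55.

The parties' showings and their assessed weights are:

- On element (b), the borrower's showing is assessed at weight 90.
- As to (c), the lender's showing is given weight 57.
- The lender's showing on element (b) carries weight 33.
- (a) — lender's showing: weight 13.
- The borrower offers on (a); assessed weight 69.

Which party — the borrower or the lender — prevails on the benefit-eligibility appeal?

Stage 1 (borrower, a more-likely-than-not showing, weight is at least 55): (a) net 69−13=56 ≥ 55 — meets; (b) net 90−33=57 ≥ 55 — meets.
  Stage 1 is satisfied; the onus moves to the lender.
Stage 2 (lender, a more-likely-than-not showing, weight is at least 55): (c) 57 ≥ 55 — meets.
  All elements met at the final stage.
All stages carried — the lender prevails.

lender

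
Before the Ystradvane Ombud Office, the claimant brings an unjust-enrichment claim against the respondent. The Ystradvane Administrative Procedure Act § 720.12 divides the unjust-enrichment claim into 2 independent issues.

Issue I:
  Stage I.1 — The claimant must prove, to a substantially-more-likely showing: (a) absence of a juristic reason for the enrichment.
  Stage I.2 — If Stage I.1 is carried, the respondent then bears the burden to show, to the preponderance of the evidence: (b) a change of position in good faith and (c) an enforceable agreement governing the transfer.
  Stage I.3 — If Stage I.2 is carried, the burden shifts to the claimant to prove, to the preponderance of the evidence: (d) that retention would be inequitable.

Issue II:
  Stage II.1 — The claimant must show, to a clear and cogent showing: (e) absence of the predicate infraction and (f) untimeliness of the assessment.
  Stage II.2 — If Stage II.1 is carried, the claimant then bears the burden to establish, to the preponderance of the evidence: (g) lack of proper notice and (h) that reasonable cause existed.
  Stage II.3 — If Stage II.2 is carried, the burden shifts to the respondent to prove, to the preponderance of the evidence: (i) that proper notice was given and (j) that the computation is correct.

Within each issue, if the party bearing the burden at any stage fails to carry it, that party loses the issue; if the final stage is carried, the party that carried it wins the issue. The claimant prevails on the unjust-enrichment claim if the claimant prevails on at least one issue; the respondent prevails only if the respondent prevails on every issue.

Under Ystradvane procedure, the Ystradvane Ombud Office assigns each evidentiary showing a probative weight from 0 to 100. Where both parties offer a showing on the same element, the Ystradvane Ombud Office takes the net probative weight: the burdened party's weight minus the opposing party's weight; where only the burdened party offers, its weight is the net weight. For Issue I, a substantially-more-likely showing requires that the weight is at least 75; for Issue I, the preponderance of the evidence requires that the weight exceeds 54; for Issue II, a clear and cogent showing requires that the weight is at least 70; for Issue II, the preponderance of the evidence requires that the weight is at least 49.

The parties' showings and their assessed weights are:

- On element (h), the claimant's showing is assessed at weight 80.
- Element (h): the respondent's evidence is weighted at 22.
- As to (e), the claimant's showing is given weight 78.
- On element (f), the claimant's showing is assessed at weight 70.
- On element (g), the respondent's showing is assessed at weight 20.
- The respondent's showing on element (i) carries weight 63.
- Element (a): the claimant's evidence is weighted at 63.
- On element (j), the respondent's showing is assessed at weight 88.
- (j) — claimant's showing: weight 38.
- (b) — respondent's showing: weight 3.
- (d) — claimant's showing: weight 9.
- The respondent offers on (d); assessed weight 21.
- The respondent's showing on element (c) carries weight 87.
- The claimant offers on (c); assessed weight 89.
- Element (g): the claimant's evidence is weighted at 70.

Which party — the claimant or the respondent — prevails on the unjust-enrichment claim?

respondent

— Issue I —
At Stage I.1 the claimant must meet a substantially-more-likely showing (weight is at least 75): on (a) the weight is 63, < 75, so (a) does not meet the standard.
  The claimant does not carry Stage I.1.
The analysis ends at Stage I.1; the respondent prevails on this issue.
— Issue II —
Stage II.1 (claimant, a clear and cogent showing, weight is at least 70): (e) 78 ≥ 70 — meets; (f) 70 ≥ 70 — meets.
  All elements met. The claimant retains the burden for Stage II.2.
Stage II.2 (claimant, the preponderance of the evidence, weight is at least 49): (g) net 70−20=50 ≥ 49 — meets; (h) net 80−22=58 ≥ 49 — meets.
  Stage II.2 is satisfied; the onus moves to the respondent.
Stage II.3 (respondent, the preponderance of the evidence, weight is at least 49): (i) 63 ≥ 49 — meets; (j) net 88−38=50 ≥ 49 — meets.
  Stage II.3 carried; the final stage is satisfied.
Every stage carried; the respondent prevails on this issue.
Per-issue: Issue I → respondent; Issue II → respondent. The claimant must prevail on at least one issue; overall, the respondent prevails.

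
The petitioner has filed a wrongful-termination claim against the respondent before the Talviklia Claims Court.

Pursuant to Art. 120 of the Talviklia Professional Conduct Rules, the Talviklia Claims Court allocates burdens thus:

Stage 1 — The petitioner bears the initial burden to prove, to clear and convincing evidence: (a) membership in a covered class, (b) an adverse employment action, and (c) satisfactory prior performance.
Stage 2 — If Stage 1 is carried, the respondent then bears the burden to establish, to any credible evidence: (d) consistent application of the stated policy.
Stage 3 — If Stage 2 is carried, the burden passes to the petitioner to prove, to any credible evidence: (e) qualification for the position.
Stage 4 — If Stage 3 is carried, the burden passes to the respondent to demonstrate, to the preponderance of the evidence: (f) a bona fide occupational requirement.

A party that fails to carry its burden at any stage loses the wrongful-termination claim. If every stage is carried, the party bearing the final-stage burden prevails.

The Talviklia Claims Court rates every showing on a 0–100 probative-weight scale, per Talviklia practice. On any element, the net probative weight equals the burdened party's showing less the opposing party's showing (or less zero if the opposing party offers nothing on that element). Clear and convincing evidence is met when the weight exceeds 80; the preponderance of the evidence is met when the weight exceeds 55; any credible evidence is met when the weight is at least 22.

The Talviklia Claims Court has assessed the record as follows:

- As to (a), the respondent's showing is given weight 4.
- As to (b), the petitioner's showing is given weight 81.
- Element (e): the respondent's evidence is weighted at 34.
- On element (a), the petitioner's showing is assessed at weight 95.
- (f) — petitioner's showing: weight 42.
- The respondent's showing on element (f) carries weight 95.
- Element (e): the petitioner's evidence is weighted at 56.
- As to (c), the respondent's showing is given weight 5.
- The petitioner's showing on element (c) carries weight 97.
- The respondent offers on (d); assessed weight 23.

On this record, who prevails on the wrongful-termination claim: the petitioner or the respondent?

petitioner

Stage 1 (petitioner, clear and convincing evidence, weight exceeds 80): (a) net 95−4=91 > 80 — meets; (b) 81 > 80 — meets; (c) net 97−5=92 > 80 — meets.
  Stage 1 carried; the burden shifts to the respondent.
Stage 2 (respondent, any credible evidence, weight is at least 22): (d) 23 ≥ 22 — meets.
  All elements met. The burden passes to the petitioner.
Stage 3 (petitioner, any credible evidence, weight is at least 22): (e) net 56−34=22 ≥ 22 — meets.
  All elements met. The burden passes to the respondent.
Stage 4 (respondent, the preponderance of the evidence, weight exceeds 55): (f) net 95−42=53 ≤ 55 — fails.
  Stage 4 not carried; the respondent fails its burden.
The analysis ends at Stage 4; the petitioner prevails.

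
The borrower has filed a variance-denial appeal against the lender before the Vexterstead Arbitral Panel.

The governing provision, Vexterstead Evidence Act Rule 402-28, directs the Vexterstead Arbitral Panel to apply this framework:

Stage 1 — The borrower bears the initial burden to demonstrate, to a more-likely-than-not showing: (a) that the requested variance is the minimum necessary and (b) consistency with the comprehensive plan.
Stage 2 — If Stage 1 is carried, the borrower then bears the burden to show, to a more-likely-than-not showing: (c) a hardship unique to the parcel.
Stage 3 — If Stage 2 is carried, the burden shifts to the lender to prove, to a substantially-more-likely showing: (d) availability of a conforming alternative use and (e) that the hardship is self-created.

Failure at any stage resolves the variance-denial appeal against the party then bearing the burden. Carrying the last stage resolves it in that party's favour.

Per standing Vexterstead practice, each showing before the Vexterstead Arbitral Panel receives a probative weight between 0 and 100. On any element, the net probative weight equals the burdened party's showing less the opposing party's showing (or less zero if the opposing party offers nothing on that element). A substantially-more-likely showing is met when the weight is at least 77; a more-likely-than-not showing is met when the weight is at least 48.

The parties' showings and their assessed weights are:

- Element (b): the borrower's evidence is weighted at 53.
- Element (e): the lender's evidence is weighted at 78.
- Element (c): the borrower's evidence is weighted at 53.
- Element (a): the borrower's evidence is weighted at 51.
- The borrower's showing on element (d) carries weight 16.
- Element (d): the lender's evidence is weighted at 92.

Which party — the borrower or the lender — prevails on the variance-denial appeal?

borrower

Stage 1 (borrower, a more-likely-than-not showing, weight is at least 48): (a) 51 ≥ 48 — meets; (b) 53 ≥ 48 — meets.
  All elements met. The borrower retains the burden for Stage 2.
Stage 2 (borrower, a more-likely-than-not showing, weight is at least 48): (c) 53 ≥ 48 — meets.
  Stage 2 carried; the burden shifts to the lender.
Stage 3 (lender, a substantially-more-likely showing, weight is at least 77): (d) net 92−16=76 < 77 — fails; (e) 78 ≥ 77 — meets.
  Stage 3 not carried; the lender fails its burden.
So the borrower prevails.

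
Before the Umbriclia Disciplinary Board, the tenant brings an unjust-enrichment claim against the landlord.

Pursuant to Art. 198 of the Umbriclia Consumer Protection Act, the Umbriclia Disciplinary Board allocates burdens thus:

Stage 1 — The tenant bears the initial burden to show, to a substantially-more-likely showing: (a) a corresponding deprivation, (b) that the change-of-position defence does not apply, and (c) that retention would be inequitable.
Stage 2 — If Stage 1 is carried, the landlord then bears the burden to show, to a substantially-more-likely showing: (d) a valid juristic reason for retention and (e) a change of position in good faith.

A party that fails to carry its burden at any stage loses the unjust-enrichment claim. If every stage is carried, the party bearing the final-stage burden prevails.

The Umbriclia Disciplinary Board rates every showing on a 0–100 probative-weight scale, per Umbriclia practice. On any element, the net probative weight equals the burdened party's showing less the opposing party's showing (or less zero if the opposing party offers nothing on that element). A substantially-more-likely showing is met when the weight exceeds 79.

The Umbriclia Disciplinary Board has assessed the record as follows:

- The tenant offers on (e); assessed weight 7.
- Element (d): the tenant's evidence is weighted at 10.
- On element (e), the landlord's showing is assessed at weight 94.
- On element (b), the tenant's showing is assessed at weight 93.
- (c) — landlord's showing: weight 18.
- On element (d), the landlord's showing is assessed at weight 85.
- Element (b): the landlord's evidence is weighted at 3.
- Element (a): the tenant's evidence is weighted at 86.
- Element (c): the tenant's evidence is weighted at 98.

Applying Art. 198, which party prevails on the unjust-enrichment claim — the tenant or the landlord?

Stage 1 — burden on tenant; standard: a substantially-more-likely showing (weight exceeds 79).
    (a): 86 > 79 [met]
    (b): 93 − 3 = 90 > 79 [met]
    (c): 98 − 18 = 80 > 79 [met]
  Stage 1 carried; the burden shifts to the landlord.
Stage 2 — burden on landlord; standard: a substantially-more-likely showing (weight exceeds 79).
    (d): 85 − 10 = 75 ≤ 79 [not met]
    (e): 94 − 7 = 87 > 79 [met]
  Stage 2 not carried; the landlord fails its burden.
The tenant prevails.

tenant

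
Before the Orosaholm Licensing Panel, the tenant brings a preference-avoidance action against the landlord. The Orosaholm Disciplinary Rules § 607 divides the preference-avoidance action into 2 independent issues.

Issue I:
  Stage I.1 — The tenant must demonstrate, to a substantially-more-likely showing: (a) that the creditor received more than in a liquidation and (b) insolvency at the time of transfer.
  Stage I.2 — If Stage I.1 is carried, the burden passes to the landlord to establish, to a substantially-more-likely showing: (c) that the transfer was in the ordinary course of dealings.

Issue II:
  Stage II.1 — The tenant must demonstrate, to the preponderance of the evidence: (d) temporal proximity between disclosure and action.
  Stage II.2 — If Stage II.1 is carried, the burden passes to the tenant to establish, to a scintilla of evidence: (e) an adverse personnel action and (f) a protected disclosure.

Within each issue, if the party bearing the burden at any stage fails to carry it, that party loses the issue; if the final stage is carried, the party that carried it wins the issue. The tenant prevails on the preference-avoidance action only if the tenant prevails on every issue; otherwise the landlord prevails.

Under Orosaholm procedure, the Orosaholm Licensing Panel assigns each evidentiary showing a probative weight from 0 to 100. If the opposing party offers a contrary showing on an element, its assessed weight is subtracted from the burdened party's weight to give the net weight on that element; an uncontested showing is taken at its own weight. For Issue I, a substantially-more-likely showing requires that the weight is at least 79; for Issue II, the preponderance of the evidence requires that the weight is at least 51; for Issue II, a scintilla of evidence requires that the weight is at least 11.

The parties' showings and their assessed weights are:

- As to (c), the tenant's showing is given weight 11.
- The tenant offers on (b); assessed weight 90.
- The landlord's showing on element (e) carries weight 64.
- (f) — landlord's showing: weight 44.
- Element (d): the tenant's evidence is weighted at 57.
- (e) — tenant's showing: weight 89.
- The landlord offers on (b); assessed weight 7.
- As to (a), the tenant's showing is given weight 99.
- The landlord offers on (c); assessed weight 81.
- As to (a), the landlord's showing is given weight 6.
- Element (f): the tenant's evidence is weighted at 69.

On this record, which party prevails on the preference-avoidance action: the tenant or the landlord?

— Issue I —
Stage I.1 (tenant, a substantially-more-likely showing, weight is at least 79): (a) net 99−6=93 ≥ 79 — meets; (b) net 90−7=83 ≥ 79 — meets.
  Stage I.1 carried; the burden shifts to the landlord.
Stage I.2 (landlord, a substantially-more-likely showing, weight is at least 79): (c) net 81−11=70 < 79 — fails.
  Not every element is met, so the landlord fails to carry Stage I.2.
The analysis ends at Stage I.2; the tenant prevails on this issue.
— Issue II —
At Stage II.1 the tenant must meet the preponderance of the evidence (weight is at least 51): on (d) the weight is 57, which does reach 51, so (d) meets the standard.
  Stage II.1 carried; the burden remains with the tenant.
At Stage II.2 the tenant must meet a scintilla of evidence (weight is at least 11): on (e) the weight is 89 less the opposing 64 gives net 25, ≥ 11, so (e) meets the standard; on (f) the weight is 69 less the opposing 44 gives net 25, ≥ 11, so (f) meets the standard.
  The tenant carries the last stage.
All stages carried — the tenant prevails on this issue.
Per-issue: Issue I → tenant; Issue II → tenant. The tenant must prevail on every issue; overall, the tenant prevails.

tenant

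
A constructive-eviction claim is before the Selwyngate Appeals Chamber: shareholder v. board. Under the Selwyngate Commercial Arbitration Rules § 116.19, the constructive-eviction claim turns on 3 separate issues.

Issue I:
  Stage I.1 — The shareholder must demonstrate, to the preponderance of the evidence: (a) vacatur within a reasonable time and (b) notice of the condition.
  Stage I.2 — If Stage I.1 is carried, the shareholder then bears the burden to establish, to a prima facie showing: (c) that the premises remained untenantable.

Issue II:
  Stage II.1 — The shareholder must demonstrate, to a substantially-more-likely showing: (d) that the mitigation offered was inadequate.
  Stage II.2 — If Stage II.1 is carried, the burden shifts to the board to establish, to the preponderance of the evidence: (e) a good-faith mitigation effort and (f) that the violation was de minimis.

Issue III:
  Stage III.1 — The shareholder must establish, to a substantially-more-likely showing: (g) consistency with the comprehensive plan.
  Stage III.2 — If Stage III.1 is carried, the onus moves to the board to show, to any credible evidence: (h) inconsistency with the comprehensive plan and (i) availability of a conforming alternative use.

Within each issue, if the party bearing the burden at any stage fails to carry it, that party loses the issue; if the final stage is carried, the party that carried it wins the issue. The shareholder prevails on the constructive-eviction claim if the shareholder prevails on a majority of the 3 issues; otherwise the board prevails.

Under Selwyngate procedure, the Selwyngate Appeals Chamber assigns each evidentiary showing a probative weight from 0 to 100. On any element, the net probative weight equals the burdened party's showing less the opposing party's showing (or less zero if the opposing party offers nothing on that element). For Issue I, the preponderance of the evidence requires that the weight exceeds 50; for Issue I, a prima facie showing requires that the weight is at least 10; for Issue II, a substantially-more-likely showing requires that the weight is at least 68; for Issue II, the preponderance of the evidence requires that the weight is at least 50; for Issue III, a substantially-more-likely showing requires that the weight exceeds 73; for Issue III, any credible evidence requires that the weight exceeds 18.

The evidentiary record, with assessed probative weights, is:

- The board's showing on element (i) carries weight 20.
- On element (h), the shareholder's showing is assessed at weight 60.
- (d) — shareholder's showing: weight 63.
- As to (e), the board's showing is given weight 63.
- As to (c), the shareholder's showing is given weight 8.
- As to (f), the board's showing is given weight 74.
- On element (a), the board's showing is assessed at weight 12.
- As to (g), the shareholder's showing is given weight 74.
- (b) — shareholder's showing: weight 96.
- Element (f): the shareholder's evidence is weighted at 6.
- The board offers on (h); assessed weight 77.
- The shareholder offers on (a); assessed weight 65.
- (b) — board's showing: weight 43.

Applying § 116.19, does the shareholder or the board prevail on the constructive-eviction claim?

board

— Issue I —
Stage I.1 — burden on shareholder; standard: the preponderance of the evidence (weight exceeds 50).
    (a): 65 − 12 = 53 > 50 [met]
    (b): 96 − 43 = 53 > 50 [met]
  Stage I.1 is satisfied; the shareholder continues to bear the burden.
Stage I.2 — burden on shareholder; standard: a prima facie showing (weight is at least 10).
    (c): 8 < 10 [not met]
  The shareholder does not carry Stage I.2.
The analysis ends at Stage I.2; the board prevails on this issue.
— Issue II —
At Stage II.1 the shareholder must meet a substantially-more-likely showing (weight is at least 68): on (d) the weight is 63, which does not reach 68, so (d) does not meet the standard.
  Stage II.1 not carried; the shareholder fails its burden.
So the board prevails on this issue.
— Issue III —
Stage III.1 — burden on shareholder; standard: a substantially-more-likely showing (weight exceeds 73).
    (g): 74 > 73 [met]
  The shareholder carries Stage III.1; the board now bears the burden.
Stage III.2 — burden on board; standard: any credible evidence (weight exceeds 18).
    (h): 77 − 60 = 17 ≤ 18 [not met]
    (i): 20 > 18 [met]
  Not every element is met, so the board fails to carry Stage III.2.
So the shareholder prevails on this issue.
Per-issue: Issue I → board; Issue II → board; Issue III → shareholder. The shareholder must prevail on a majority of issues; overall, the board prevails.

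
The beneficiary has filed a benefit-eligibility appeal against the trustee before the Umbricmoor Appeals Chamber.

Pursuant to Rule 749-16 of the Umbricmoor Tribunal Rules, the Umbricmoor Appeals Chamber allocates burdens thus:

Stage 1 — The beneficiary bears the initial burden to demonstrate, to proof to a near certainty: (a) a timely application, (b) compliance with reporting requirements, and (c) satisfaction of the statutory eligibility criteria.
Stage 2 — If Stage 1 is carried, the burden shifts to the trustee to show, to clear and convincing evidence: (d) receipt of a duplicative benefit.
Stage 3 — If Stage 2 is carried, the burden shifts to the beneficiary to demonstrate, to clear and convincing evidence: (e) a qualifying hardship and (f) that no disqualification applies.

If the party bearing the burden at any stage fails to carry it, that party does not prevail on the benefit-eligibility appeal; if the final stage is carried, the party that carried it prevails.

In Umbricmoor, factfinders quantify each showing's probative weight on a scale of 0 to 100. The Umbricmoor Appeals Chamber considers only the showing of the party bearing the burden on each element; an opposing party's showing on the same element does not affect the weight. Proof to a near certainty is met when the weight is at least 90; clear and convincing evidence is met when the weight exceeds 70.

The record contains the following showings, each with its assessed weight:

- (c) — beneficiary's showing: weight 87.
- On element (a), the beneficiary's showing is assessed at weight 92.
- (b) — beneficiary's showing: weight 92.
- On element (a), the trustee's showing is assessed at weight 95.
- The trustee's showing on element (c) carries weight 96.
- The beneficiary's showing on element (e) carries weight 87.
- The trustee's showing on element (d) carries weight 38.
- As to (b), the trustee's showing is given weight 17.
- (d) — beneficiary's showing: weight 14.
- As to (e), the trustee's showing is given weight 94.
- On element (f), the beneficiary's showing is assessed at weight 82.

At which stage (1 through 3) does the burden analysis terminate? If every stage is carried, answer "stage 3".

stage 1

Stage 1 (beneficiary, proof to a near certainty, weight is at least 90): (a) 92 (trustee's 95 disregarded) ≥ 90 — meets; (b) 92 (trustee's 17 disregarded) ≥ 90 — meets; (c) 87 (trustee's 96 disregarded) < 90 — fails.
  The beneficiary does not carry Stage 1.
So the trustee prevails.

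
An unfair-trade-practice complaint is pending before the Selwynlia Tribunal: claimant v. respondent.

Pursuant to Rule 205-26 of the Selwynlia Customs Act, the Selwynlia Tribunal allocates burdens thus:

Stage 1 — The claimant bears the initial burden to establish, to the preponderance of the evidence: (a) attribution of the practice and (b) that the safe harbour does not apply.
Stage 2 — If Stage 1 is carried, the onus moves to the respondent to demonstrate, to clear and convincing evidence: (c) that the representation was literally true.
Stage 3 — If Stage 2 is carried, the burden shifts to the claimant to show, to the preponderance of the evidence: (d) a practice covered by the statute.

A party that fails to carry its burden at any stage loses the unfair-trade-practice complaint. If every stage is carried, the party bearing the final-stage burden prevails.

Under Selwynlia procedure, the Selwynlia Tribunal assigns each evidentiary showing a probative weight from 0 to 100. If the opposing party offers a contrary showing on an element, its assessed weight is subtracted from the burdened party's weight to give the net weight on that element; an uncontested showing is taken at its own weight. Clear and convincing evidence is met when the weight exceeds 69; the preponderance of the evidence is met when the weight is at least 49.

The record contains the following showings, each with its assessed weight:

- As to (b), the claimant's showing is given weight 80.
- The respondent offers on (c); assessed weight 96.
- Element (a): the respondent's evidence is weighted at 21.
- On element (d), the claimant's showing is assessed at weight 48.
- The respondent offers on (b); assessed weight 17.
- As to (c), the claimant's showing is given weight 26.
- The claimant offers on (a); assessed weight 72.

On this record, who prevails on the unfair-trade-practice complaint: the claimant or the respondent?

Stage 1 — burden on claimant; standard: the preponderance of the evidence (weight is at least 49).
    (a): 72 − 21 = 51 ≥ 49 [met]
    (b): 80 − 17 = 63 ≥ 49 [met]
  The claimant carries Stage 1; the respondent now bears the burden.
Stage 2 — burden on respondent; standard: clear and convincing evidence (weight exceeds 69).
    (c): 96 − 26 = 70 > 69 [met]
  Stage 2 carried; the burden shifts to the claimant.
Stage 3 — burden on claimant; standard: the preponderance of the evidence (weight is at least 49).
    (d): 48 < 49 [not met]
  Stage 3 not carried; the claimant fails its burden.
The analysis ends at Stage 3; the respondent prevails.

respondent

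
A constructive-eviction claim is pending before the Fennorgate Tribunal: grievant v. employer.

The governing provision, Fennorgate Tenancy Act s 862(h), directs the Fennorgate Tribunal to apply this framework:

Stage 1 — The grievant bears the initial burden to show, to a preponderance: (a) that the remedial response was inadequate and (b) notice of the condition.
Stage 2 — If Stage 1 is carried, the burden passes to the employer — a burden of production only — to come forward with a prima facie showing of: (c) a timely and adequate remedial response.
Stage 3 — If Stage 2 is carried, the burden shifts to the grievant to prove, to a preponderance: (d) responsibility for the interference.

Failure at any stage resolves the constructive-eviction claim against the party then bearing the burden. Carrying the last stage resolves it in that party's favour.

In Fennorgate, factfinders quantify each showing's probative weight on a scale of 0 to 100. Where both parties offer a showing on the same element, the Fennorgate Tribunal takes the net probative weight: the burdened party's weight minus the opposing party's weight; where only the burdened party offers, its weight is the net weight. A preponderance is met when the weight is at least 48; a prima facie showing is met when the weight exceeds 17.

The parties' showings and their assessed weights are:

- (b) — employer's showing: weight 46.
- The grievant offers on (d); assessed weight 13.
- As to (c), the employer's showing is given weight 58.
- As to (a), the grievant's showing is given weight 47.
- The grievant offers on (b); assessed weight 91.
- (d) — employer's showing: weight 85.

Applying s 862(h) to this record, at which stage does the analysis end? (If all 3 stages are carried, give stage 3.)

At Stage 1 the grievant must meet a preponderance (weight is at least 48): on (a) the weight is 47, which does not reach 48, so (a) does not meet the standard; on (b) the weight is 91 less the opposing 46 gives net 45, which does not reach 48, so (b) does not meet the standard.
  Stage 1 not carried; the grievant fails its burden.
The employer prevails.

stage 1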